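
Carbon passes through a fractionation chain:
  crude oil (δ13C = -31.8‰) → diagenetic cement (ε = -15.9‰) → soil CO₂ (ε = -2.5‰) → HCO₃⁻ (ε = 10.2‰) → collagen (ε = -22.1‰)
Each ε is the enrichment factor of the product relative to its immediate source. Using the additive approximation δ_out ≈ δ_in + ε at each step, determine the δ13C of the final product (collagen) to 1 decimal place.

step 1: δ ≈ -31.8 + (-15.9) = -47.7‰
step 2: δ ≈ -47.7 + (-2.5) = -50.2‰
step 3: δ ≈ -50.2 + (10.2) = -40.0‰
step 4: δ ≈ -40.0 + (-22.1) = -62.1‰

-62.1‰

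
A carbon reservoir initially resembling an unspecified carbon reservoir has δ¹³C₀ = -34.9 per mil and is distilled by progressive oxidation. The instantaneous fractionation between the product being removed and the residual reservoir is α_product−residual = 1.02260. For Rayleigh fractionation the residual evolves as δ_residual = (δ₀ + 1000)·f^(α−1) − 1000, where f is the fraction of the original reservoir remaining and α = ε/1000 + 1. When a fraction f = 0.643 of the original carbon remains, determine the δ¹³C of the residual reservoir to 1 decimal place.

-44.5 per mil

Rayleigh residual: δ_res = (δ₀ + 1000)·f^(α−1) − 1000
α − 1 = 0.02260
f^(α−1) = 0.643^(0.02260) = 0.990069
δ_res = (-34.9 + 1000) × 0.990069 − 1000 = 955.516 − 1000 = -44.48 per mil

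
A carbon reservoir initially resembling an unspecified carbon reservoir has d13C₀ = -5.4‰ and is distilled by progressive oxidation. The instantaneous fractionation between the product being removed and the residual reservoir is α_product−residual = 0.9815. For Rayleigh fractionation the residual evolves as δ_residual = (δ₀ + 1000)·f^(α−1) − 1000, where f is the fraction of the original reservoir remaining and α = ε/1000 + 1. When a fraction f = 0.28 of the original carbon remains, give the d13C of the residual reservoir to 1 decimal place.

Rayleigh residual: δ_res = (δ₀ + 1000)·f^(α−1) − 1000
α − 1 = -0.01850
f^(α−1) = 0.28^(-0.01850) = 1.023829
δ_res = (-5.4 + 1000) × 1.023829 − 1000 = 1018.301 − 1000 = 18.30‰

18.3‰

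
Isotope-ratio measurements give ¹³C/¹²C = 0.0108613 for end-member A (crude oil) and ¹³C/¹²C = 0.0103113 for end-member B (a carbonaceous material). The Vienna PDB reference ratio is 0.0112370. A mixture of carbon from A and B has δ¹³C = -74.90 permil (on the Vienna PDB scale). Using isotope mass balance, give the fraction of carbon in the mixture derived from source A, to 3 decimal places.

δ_A = (0.0108613/0.0112370 − 1)×1000 = (0.966566 − 1)×1000 = -33.434 permil
δ_B = (0.0103113/0.0112370 − 1)×1000 = (0.917620 − 1)×1000 = -82.380 permil
f_A = (δ_mix − δ_B)/(δ_A − δ_B) = (-74.90 − (-82.380))/(-33.434 − (-82.380))
f_A = 7.480 / 48.945 = 0.1528

0.153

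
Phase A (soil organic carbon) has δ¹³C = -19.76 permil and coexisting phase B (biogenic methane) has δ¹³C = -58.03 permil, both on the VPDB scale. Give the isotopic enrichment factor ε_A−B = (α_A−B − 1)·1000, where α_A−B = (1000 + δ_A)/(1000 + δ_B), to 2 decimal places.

α_A−B = (1000 + -19.76) / (1000 + -58.03) = 980.24 / 941.97 = 1.040628
ε_A−B = (1.040628 − 1) × 1000 = 40.628 permil
(The approximation ε ≈ δ_A − δ_B would give 38.27 permil.)

40.63 permil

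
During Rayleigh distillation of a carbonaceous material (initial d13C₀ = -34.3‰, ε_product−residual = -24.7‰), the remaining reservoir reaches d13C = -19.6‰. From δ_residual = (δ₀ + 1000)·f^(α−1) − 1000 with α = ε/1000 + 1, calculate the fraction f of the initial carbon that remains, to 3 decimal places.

0.542

α − 1 = ε/1000 = -0.0247
(δ_res + 1000)/(δ₀ + 1000) = (-19.6 + 1000)/(-34.3 + 1000) = 980.4/965.7 = 1.015222
f = 1.015222^(1/-0.0247) = exp(ln(1.015222)/-0.0247) = exp(0.01511/-0.0247)
f = exp(-0.6116) = 0.5425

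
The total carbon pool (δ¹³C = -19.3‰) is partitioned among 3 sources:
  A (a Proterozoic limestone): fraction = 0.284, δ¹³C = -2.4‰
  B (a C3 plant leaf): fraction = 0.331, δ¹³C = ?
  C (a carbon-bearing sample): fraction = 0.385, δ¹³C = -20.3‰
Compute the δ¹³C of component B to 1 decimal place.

Isotope mass balance: δ_bulk = Σ fᵢ·δᵢ.
-19.3 = 0.284×(-2.4) + 0.331×δ_B + 0.385×(-20.3)
0.331·δ_B = -19.3 − (-8.497) = -10.803
δ_B = -10.803 / 0.331 = -32.64‰

-32.6‰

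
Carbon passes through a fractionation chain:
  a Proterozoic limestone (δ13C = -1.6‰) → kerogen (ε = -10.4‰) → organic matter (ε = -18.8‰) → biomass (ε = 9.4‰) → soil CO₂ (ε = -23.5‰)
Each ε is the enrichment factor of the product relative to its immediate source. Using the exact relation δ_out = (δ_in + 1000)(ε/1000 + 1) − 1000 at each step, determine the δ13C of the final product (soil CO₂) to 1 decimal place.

-44.4‰

step 1: δ = (-1.60 + 1000)·(-10.4/1000 + 1) − 1000 = -11.98‰
step 2: δ = (-11.98 + 1000)·(-18.8/1000 + 1) − 1000 = -30.56‰
step 3: δ = (-30.56 + 1000)·(9.4/1000 + 1) − 1000 = -21.45‰
step 4: δ = (-21.45 + 1000)·(-23.5/1000 + 1) − 1000 = -44.44‰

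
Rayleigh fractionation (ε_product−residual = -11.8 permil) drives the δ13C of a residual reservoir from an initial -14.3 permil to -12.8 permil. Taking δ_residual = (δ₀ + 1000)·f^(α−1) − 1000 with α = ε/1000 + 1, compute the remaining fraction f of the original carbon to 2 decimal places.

α − 1 = ε/1000 = -0.0118
(δ_res + 1000)/(δ₀ + 1000) = (-12.8 + 1000)/(-14.3 + 1000) = 987.2/985.7 = 1.001522
f = 1.001522^(1/-0.0118) = exp(ln(1.001522)/-0.0118) = exp(0.00152/-0.0118)
f = exp(-0.1289) = 0.8791

0.88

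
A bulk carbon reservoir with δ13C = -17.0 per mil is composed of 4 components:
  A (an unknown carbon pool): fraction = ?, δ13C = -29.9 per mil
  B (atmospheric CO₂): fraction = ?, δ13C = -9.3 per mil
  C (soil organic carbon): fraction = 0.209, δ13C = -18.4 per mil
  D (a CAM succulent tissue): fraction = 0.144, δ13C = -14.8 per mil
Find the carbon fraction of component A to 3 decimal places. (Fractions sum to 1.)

Let f_A and f_B be the unknown fractions; fractions sum to 1 so f_A + f_B = 0.647.
Mass balance: Σ fᵢ·δᵢ = δ_bulk ⇒ f_A·(-29.9) + f_B·(-9.3) = -17.0 − (-5.977) = -11.023
Substitute f_B = 0.647 − f_A:
f_A·(-29.9 − -9.3) = -11.023 − 0.647×(-9.3) = -5.006
f_A = -5.006 / -20.6 = 0.2430

0.243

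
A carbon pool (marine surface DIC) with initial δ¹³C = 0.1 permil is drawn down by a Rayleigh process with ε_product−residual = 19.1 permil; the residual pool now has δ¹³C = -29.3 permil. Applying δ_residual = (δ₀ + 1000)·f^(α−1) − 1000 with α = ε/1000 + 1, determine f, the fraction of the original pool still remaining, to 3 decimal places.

α − 1 = ε/1000 = 0.0191
(δ_res + 1000)/(δ₀ + 1000) = (-29.3 + 1000)/(0.1 + 1000) = 970.7/1000.1 = 0.970603
f = 0.970603^(1/0.0191) = exp(ln(0.970603)/0.0191) = exp(-0.02984/0.0191)
f = exp(-1.5622) = 0.2097

0.210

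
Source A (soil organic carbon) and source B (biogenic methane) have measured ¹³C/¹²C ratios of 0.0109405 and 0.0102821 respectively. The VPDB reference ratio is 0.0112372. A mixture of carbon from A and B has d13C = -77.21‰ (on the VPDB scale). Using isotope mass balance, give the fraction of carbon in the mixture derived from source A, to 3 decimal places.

0.133

δ_A = (0.0109405/0.0112372 − 1)×1000 = (0.973597 − 1)×1000 = -26.403‰
δ_B = (0.0102821/0.0112372 − 1)×1000 = (0.915006 − 1)×1000 = -84.994‰
f_A = (δ_mix − δ_B)/(δ_A − δ_B) = (-77.21 − (-84.994))/(-26.403 − (-84.994))
f_A = 7.784 / 58.591 = 0.1329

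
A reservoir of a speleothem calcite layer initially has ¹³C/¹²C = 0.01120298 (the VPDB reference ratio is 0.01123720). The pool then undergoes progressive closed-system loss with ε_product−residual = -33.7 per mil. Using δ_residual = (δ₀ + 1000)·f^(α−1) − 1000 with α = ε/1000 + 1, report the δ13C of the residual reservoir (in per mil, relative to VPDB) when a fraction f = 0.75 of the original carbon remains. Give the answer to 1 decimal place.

δ₀ = (0.01120298/0.01123720 − 1)×1000 = (0.996955 − 1)×1000 = -3.045 per mil
α − 1 = ε/1000 = -0.0337
f^(α−1) = 0.75^(-0.0337) = 1.009742
δ_res = (-3.045 + 1000) × 1.009742 − 1000 = 1006.667 − 1000 = 6.67 per mil

6.7 per mil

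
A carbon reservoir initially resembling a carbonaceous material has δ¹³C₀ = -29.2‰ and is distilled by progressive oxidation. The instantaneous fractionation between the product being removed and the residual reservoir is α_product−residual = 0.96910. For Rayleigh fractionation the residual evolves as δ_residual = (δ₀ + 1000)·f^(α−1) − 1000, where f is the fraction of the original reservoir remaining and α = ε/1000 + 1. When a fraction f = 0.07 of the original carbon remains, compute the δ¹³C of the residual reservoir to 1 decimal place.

53.9‰

Rayleigh residual: δ_res = (δ₀ + 1000)·f^(α−1) − 1000
α − 1 = -0.03090
f^(α−1) = 0.07^(-0.03090) = 1.085642
δ_res = (-29.2 + 1000) × 1.085642 − 1000 = 1053.941 − 1000 = 53.94‰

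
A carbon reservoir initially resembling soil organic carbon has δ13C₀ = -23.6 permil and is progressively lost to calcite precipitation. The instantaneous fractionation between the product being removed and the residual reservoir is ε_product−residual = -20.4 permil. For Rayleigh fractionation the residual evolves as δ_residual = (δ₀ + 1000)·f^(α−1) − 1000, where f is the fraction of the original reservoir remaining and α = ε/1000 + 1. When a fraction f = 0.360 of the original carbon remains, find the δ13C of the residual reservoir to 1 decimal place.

-3.0 permil

Rayleigh residual: δ_res = (δ₀ + 1000)·f^(α−1) − 1000
α = ε/1000 + 1 = 0.97960, so α − 1 = -0.02040
f^(α−1) = 0.360^(-0.02040) = 1.021060
δ_res = (-23.6 + 1000) × 1.021060 − 1000 = 996.963 − 1000 = -3.04 permil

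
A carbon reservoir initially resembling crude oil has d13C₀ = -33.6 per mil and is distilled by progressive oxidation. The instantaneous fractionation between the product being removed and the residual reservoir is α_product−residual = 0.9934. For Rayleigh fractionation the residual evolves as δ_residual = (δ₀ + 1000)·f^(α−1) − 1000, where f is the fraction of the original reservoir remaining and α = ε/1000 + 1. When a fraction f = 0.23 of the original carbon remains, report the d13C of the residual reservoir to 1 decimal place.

-24.2 per mil

Rayleigh residual: δ_res = (δ₀ + 1000)·f^(α−1) − 1000
α − 1 = -0.00660
f^(α−1) = 0.23^(-0.00660) = 1.009747
δ_res = (-33.6 + 1000) × 1.009747 − 1000 = 975.820 − 1000 = -24.18 per mil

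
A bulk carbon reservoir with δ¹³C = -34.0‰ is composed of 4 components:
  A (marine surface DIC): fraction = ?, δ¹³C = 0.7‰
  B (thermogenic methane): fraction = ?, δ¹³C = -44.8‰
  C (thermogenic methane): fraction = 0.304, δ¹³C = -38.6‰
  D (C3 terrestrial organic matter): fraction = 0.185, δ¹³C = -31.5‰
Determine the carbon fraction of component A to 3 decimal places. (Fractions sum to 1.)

0.142

Let f_A and f_B be the unknown fractions; fractions sum to 1 so f_A + f_B = 0.511.
Mass balance: Σ fᵢ·δᵢ = δ_bulk ⇒ f_A·(0.7) + f_B·(-44.8) = -34.0 − (-17.562) = -16.438
Substitute f_B = 0.511 − f_A:
f_A·(0.7 − -44.8) = -16.438 − 0.511×(-44.8) = 6.455
f_A = 6.455 / 45.5 = 0.1419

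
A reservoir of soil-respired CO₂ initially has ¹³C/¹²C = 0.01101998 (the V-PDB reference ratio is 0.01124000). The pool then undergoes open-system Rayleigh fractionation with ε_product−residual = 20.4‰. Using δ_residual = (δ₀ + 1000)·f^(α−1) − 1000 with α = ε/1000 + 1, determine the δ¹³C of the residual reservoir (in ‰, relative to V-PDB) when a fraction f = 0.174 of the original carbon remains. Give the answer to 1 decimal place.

-53.9‰

δ₀ = (0.01101998/0.01124000 − 1)×1000 = (0.980425 − 1)×1000 = -19.575‰
α − 1 = ε/1000 = 0.0204
f^(α−1) = 0.174^(0.0204) = 0.964955
δ_res = (-19.575 + 1000) × 0.964955 − 1000 = 946.067 − 1000 = -53.93‰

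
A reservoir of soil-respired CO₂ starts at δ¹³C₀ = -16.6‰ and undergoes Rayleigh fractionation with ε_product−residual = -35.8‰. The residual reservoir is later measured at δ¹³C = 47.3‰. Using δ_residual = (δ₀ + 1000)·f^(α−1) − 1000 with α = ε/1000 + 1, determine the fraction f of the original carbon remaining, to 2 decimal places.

α − 1 = ε/1000 = -0.0358
(δ_res + 1000)/(δ₀ + 1000) = (47.3 + 1000)/(-16.6 + 1000) = 1047.3/983.4 = 1.064979
f = 1.064979^(1/-0.0358) = exp(ln(1.064979)/-0.0358) = exp(0.06295/-0.0358)
f = exp(-1.7585) = 0.1723

0.17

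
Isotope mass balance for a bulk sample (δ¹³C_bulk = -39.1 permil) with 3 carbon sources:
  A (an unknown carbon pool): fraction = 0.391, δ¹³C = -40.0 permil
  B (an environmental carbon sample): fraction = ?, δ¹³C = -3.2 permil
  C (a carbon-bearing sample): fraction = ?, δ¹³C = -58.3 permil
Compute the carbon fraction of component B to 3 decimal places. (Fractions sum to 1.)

0.219

Let f_B and f_C be the unknown fractions; fractions sum to 1 so f_B + f_C = 0.609.
Mass balance: Σ fᵢ·δᵢ = δ_bulk ⇒ f_B·(-3.2) + f_C·(-58.3) = -39.1 − (-15.640) = -23.460
Substitute f_C = 0.609 − f_B:
f_B·(-3.2 − -58.3) = -23.460 − 0.609×(-58.3) = 12.045
f_B = 12.045 / 55.1 = 0.2186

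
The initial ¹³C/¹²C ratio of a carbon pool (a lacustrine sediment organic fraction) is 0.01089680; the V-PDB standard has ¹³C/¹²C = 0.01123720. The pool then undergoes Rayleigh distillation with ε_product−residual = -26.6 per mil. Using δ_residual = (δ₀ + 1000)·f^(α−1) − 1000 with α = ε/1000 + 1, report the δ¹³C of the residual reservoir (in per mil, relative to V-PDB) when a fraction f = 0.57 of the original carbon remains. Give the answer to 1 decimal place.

-15.7 per mil

δ₀ = (0.01089680/0.01123720 − 1)×1000 = (0.969708 − 1)×1000 = -30.292 per mil
α − 1 = ε/1000 = -0.0266
f^(α−1) = 0.57^(-0.0266) = 1.015065
δ_res = (-30.292 + 1000) × 1.015065 − 1000 = 984.316 − 1000 = -15.68 per mil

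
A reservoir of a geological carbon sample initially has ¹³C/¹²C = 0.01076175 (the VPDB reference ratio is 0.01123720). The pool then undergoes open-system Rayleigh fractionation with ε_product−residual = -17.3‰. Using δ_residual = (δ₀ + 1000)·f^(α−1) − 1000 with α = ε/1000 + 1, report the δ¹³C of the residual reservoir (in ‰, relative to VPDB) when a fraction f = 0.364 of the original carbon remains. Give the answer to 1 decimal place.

-25.4‰

δ₀ = (0.01076175/0.01123720 − 1)×1000 = (0.957690 − 1)×1000 = -42.310‰
α − 1 = ε/1000 = -0.0173
f^(α−1) = 0.364^(-0.0173) = 1.017637
δ_res = (-42.310 + 1000) × 1.017637 − 1000 = 974.581 − 1000 = -25.42‰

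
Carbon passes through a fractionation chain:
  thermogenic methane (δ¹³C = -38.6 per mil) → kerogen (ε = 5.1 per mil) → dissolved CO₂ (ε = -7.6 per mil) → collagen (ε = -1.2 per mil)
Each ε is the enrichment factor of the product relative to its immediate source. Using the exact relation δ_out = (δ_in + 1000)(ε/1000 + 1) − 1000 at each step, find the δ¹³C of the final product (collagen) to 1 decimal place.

-42.2 per mil

step 1: δ = (-38.60 + 1000)·(5.1/1000 + 1) − 1000 = -33.70 per mil
step 2: δ = (-33.70 + 1000)·(-7.6/1000 + 1) − 1000 = -41.04 per mil
step 3: δ = (-41.04 + 1000)·(-1.2/1000 + 1) − 1000 = -42.19 per mil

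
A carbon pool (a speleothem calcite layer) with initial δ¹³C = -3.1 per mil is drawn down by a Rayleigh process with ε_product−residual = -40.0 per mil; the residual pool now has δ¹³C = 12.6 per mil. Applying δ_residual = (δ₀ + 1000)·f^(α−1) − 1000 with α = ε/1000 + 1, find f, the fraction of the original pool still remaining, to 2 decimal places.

0.68

α − 1 = ε/1000 = -0.0400
(δ_res + 1000)/(δ₀ + 1000) = (12.6 + 1000)/(-3.1 + 1000) = 1012.6/996.9 = 1.015749
f = 1.015749^(1/-0.0400) = exp(ln(1.015749)/-0.0400) = exp(0.01563/-0.0400)
f = exp(-0.3907) = 0.6766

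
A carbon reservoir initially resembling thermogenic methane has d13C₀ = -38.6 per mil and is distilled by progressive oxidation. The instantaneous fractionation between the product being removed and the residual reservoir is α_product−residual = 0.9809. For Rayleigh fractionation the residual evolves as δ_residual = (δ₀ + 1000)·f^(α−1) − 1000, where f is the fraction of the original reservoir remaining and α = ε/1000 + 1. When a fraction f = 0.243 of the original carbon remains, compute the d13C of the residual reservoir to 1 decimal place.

-12.3 per mil

Rayleigh residual: δ_res = (δ₀ + 1000)·f^(α−1) − 1000
α − 1 = -0.01910
f^(α−1) = 0.243^(-0.01910) = 1.027389
δ_res = (-38.6 + 1000) × 1.027389 − 1000 = 987.732 − 1000 = -12.27 per mil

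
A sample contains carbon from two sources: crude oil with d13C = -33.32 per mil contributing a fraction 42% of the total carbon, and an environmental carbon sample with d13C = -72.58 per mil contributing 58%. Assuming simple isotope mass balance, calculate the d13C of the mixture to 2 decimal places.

-56.09 per mil

δ_mix = f_A·δ_A + f_B·δ_B
δ_mix = 0.42 × (-33.32) + 0.58 × (-72.58)
δ_mix = -13.994 + -42.096 = -56.091 per mil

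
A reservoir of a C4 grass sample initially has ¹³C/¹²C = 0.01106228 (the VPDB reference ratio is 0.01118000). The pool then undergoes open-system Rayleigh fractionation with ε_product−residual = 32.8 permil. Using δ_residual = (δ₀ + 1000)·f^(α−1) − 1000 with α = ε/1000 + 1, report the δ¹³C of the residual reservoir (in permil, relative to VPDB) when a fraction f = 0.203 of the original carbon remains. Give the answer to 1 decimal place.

-61.0 permil

δ₀ = (0.01106228/0.01118000 − 1)×1000 = (0.989470 − 1)×1000 = -10.530 permil
α − 1 = ε/1000 = 0.0328
f^(α−1) = 0.203^(0.0328) = 0.949043
δ_res = (-10.530 + 1000) × 0.949043 − 1000 = 939.050 − 1000 = -60.95 permil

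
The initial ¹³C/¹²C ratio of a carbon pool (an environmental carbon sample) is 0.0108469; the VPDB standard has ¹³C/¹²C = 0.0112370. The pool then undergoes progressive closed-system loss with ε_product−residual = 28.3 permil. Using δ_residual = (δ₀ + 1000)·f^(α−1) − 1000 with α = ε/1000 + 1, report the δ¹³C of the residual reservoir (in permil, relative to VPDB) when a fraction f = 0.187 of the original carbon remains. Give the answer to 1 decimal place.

δ₀ = (0.0108469/0.0112370 − 1)×1000 = (0.965284 − 1)×1000 = -34.716 permil
α − 1 = ε/1000 = 0.0283
f^(α−1) = 0.187^(0.0283) = 0.953659
δ_res = (-34.716 + 1000) × 0.953659 − 1000 = 920.552 − 1000 = -79.45 permil

-79.4 permil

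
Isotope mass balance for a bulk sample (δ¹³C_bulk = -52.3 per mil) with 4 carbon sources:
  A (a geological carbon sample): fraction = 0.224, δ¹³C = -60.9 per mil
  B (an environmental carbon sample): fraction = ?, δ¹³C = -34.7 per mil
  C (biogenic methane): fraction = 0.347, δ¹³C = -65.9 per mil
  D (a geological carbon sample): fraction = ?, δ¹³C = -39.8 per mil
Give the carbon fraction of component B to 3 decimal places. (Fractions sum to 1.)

Let f_B and f_D be the unknown fractions; fractions sum to 1 so f_B + f_D = 0.429.
Mass balance: Σ fᵢ·δᵢ = δ_bulk ⇒ f_B·(-34.7) + f_D·(-39.8) = -52.3 − (-36.509) = -15.791
Substitute f_D = 0.429 − f_B:
f_B·(-34.7 − -39.8) = -15.791 − 0.429×(-39.8) = 1.283
f_B = 1.283 / 5.1 = 0.2516

0.252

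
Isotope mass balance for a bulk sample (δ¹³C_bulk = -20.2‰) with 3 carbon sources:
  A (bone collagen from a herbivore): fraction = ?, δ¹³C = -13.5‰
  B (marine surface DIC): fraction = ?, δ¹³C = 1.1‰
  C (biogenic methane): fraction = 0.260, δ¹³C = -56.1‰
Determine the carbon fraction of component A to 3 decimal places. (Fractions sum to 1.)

Let f_A and f_B be the unknown fractions; fractions sum to 1 so f_A + f_B = 0.740.
Mass balance: Σ fᵢ·δᵢ = δ_bulk ⇒ f_A·(-13.5) + f_B·(1.1) = -20.2 − (-14.586) = -5.614
Substitute f_B = 0.740 − f_A:
f_A·(-13.5 − 1.1) = -5.614 − 0.740×(1.1) = -6.428
f_A = -6.428 / -14.6 = 0.4403

0.440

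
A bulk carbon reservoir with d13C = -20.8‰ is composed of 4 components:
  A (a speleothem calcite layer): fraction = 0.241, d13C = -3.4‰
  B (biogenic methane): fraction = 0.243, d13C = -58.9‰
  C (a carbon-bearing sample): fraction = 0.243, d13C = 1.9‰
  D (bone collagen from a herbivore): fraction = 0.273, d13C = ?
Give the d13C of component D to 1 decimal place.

Isotope mass balance: δ_bulk = Σ fᵢ·δᵢ.
-20.8 = 0.241×(-3.4) + 0.243×(-58.9) + 0.243×(1.9) + 0.273×δ_D
0.273·δ_D = -20.8 − (-14.670) = -6.130
δ_D = -6.130 / 0.273 = -22.45‰

-22.5‰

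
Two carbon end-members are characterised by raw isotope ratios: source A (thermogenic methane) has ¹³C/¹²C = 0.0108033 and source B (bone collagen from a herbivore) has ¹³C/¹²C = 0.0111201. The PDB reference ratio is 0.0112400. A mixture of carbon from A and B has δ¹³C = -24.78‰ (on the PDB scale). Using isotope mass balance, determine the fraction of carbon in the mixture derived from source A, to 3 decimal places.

0.501

δ_A = (0.0108033/0.0112400 − 1)×1000 = (0.961148 − 1)×1000 = -38.852‰
δ_B = (0.0111201/0.0112400 − 1)×1000 = (0.989333 − 1)×1000 = -10.667‰
f_A = (δ_mix − δ_B)/(δ_A − δ_B) = (-24.78 − (-10.667))/(-38.852 − (-10.667))
f_A = -14.113 / -28.185 = 0.5007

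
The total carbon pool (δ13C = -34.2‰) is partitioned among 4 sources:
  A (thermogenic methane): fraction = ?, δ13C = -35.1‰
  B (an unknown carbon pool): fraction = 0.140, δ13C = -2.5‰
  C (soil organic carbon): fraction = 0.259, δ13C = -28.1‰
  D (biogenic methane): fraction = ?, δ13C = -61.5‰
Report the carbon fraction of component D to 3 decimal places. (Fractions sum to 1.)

Let f_D and f_A be the unknown fractions; fractions sum to 1 so f_D + f_A = 0.601.
Mass balance: Σ fᵢ·δᵢ = δ_bulk ⇒ f_D·(-61.5) + f_A·(-35.1) = -34.2 − (-7.628) = -26.572
Substitute f_A = 0.601 − f_D:
f_D·(-61.5 − -35.1) = -26.572 − 0.601×(-35.1) = -5.477
f_D = -5.477 / -26.4 = 0.2075

0.207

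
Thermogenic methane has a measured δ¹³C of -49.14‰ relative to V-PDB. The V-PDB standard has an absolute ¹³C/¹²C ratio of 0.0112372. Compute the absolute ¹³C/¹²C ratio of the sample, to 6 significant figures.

R_sample = R_standard × (δ¹³C/1000 + 1)
R_sample = 0.0112372 × (-49.14/1000 + 1) = 0.0112372 × 0.950860
R_sample = 0.0106850

0.0106850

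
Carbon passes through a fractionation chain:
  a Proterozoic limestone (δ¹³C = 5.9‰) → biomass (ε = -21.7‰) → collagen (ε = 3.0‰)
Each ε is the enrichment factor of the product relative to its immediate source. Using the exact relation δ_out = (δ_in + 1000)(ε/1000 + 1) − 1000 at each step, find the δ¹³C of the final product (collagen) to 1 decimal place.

step 1: δ = (5.90 + 1000)·(-21.7/1000 + 1) − 1000 = -15.93‰
step 2: δ = (-15.93 + 1000)·(3.0/1000 + 1) − 1000 = -12.98‰

-13.0‰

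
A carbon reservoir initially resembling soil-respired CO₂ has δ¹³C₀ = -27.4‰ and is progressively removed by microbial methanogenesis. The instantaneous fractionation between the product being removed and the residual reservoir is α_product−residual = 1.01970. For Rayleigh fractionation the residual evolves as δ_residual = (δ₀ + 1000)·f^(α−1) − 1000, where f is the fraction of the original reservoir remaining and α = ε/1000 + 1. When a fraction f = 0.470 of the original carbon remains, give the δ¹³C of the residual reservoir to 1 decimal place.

-41.8‰

Rayleigh residual: δ_res = (δ₀ + 1000)·f^(α−1) − 1000
α − 1 = 0.01970
f^(α−1) = 0.470^(0.01970) = 0.985236
δ_res = (-27.4 + 1000) × 0.985236 − 1000 = 958.241 − 1000 = -41.76‰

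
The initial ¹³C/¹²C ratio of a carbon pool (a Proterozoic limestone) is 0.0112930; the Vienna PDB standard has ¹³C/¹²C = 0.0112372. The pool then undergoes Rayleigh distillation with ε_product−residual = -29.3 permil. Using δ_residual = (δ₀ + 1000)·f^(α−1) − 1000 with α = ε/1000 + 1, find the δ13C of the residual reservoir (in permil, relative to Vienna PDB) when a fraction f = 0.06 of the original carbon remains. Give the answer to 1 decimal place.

δ₀ = (0.0112930/0.0112372 − 1)×1000 = (1.004966 − 1)×1000 = 4.966 permil
α − 1 = ε/1000 = -0.0293
f^(α−1) = 0.06^(-0.0293) = 1.085926
δ_res = (4.966 + 1000) × 1.085926 − 1000 = 1091.318 − 1000 = 91.32 permil

91.3 permil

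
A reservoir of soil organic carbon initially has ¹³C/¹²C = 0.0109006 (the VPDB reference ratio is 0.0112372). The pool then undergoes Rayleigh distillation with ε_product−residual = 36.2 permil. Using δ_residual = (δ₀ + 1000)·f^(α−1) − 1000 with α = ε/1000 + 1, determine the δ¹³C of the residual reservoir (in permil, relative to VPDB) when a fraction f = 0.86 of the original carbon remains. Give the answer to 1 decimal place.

δ₀ = (0.0109006/0.0112372 − 1)×1000 = (0.970046 − 1)×1000 = -29.954 permil
α − 1 = ε/1000 = 0.0362
f^(α−1) = 0.86^(0.0362) = 0.994555
δ_res = (-29.954 + 1000) × 0.994555 − 1000 = 964.764 − 1000 = -35.24 permil

-35.2 permil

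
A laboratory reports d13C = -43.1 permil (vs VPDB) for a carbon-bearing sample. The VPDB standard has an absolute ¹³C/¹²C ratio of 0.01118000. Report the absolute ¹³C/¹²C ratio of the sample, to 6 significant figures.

R_sample = R_standard × (d13C/1000 + 1)
R_sample = 0.01118000 × (-43.1/1000 + 1) = 0.01118000 × 0.956900
R_sample = 0.0106981

0.0106981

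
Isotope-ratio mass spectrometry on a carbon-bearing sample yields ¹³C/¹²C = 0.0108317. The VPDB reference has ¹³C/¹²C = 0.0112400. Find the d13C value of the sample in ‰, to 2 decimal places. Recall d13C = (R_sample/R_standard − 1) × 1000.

d13C = (R_sample / R_standard − 1) × 1000
R_sample / R_standard = 0.0108317 / 0.0112400 = 0.963674
d13C = (0.963674 − 1) × 1000 = -36.326‰

-36.33‰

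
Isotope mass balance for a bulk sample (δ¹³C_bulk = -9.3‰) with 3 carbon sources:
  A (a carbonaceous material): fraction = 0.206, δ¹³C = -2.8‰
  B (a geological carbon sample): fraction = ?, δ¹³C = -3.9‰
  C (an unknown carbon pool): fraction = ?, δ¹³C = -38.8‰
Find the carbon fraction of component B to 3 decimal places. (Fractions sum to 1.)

Let f_B and f_C be the unknown fractions; fractions sum to 1 so f_B + f_C = 0.794.
Mass balance: Σ fᵢ·δᵢ = δ_bulk ⇒ f_B·(-3.9) + f_C·(-38.8) = -9.3 − (-0.577) = -8.723
Substitute f_C = 0.794 − f_B:
f_B·(-3.9 − -38.8) = -8.723 − 0.794×(-38.8) = 22.084
f_B = 22.084 / 34.9 = 0.6328

0.633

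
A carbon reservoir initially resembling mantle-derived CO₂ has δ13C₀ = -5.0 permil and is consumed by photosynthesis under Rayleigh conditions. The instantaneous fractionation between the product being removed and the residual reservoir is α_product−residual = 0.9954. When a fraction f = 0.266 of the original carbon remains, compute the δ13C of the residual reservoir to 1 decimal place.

Rayleigh residual: δ_res = (δ₀ + 1000)·f^(α−1) − 1000
α − 1 = -0.00460
f^(α−1) = 0.266^(-0.00460) = 1.006110
δ_res = (-5.0 + 1000) × 1.006110 − 1000 = 1001.080 − 1000 = 1.08 permil

1.1 permil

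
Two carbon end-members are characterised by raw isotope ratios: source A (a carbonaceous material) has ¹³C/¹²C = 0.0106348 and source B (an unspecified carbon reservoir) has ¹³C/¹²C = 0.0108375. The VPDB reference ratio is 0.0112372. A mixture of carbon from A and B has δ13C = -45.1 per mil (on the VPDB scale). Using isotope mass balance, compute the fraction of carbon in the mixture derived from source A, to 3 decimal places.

0.528

δ_A = (0.0106348/0.0112372 − 1)×1000 = (0.946392 − 1)×1000 = -53.608 per mil
δ_B = (0.0108375/0.0112372 − 1)×1000 = (0.964431 − 1)×1000 = -35.569 per mil
f_A = (δ_mix − δ_B)/(δ_A − δ_B) = (-45.1 − (-35.569))/(-53.608 − (-35.569))
f_A = -9.531 / -18.038 = 0.5284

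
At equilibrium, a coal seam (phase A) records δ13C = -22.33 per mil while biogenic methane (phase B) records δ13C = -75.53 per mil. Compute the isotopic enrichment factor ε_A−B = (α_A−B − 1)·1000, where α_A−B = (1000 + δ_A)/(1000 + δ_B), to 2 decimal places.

57.55 per mil

α_A−B = (1000 + -22.33) / (1000 + -75.53) = 977.67 / 924.47 = 1.057546
ε_A−B = (1.057546 − 1) × 1000 = 57.546 per mil
(The approximation ε ≈ δ_A − δ_B would give 53.20 per mil.)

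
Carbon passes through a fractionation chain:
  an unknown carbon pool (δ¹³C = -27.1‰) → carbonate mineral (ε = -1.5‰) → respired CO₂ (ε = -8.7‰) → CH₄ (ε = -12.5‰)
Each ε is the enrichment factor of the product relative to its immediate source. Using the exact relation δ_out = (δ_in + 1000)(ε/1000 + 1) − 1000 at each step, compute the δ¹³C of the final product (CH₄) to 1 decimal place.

-49.0‰

step 1: δ = (-27.10 + 1000)·(-1.5/1000 + 1) − 1000 = -28.56‰
step 2: δ = (-28.56 + 1000)·(-8.7/1000 + 1) − 1000 = -37.01‰
step 3: δ = (-37.01 + 1000)·(-12.5/1000 + 1) − 1000 = -49.05‰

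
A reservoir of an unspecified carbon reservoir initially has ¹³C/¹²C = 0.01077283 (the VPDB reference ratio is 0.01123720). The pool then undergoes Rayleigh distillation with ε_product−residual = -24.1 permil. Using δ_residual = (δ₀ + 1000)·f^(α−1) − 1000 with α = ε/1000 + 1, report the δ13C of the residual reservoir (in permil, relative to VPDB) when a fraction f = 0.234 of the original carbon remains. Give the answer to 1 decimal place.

δ₀ = (0.01077283/0.01123720 − 1)×1000 = (0.958676 − 1)×1000 = -41.324 permil
α − 1 = ε/1000 = -0.0241
f^(α−1) = 0.234^(-0.0241) = 1.035624
δ_res = (-41.324 + 1000) × 1.035624 − 1000 = 992.827 − 1000 = -7.17 permil

-7.2 permil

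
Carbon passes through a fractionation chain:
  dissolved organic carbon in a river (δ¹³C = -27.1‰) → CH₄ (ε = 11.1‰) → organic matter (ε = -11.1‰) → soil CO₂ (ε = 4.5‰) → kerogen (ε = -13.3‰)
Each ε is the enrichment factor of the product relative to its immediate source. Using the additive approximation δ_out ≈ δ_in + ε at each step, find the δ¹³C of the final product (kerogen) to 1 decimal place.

-35.9‰

step 1: δ ≈ -27.1 + (11.1) = -16.0‰
step 2: δ ≈ -16.0 + (-11.1) = -27.1‰
step 3: δ ≈ -27.1 + (4.5) = -22.6‰
step 4: δ ≈ -22.6 + (-13.3) = -35.9‰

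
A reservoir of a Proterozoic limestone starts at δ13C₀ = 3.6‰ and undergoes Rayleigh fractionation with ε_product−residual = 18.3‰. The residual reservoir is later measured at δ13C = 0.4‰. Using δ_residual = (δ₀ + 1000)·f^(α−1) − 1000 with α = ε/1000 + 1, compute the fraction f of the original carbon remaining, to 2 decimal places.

α − 1 = ε/1000 = 0.0183
(δ_res + 1000)/(δ₀ + 1000) = (0.4 + 1000)/(3.6 + 1000) = 1000.4/1003.6 = 0.996811
f = 0.996811^(1/0.0183) = exp(ln(0.996811)/0.0183) = exp(-0.00319/0.0183)
f = exp(-0.1745) = 0.8399

0.84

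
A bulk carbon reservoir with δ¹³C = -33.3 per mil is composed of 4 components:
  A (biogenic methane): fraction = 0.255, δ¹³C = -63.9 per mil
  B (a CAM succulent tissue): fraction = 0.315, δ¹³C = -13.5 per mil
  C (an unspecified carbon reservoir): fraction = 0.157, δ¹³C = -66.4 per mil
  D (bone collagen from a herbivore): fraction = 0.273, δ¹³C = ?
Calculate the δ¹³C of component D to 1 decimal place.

Isotope mass balance: δ_bulk = Σ fᵢ·δᵢ.
-33.3 = 0.255×(-63.9) + 0.315×(-13.5) + 0.157×(-66.4) + 0.273×δ_D
0.273·δ_D = -33.3 − (-30.972) = -2.328
δ_D = -2.328 / 0.273 = -8.53 per mil

-8.5 per mil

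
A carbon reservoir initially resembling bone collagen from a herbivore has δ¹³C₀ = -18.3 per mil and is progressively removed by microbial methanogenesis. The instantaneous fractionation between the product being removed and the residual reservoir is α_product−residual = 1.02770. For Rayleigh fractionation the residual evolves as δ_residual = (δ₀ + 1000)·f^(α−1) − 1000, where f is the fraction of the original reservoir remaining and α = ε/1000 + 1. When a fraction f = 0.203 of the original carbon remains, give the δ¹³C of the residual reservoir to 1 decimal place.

Rayleigh residual: δ_res = (δ₀ + 1000)·f^(α−1) − 1000
α − 1 = 0.02770
f^(α−1) = 0.203^(0.02770) = 0.956792
δ_res = (-18.3 + 1000) × 0.956792 − 1000 = 939.283 − 1000 = -60.72 per mil

-60.7 per mil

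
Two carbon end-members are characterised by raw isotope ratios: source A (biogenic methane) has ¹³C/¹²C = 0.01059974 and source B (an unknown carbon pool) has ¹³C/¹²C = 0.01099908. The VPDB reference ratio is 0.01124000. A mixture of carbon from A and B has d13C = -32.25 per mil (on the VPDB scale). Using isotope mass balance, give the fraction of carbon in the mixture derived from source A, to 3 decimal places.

0.304

δ_A = (0.01059974/0.01124000 − 1)×1000 = (0.943037 − 1)×1000 = -56.963 per mil
δ_B = (0.01099908/0.01124000 − 1)×1000 = (0.978566 − 1)×1000 = -21.434 per mil
f_A = (δ_mix − δ_B)/(δ_A − δ_B) = (-32.25 − (-21.434))/(-56.963 − (-21.434))
f_A = -10.816 / -35.528 = 0.3044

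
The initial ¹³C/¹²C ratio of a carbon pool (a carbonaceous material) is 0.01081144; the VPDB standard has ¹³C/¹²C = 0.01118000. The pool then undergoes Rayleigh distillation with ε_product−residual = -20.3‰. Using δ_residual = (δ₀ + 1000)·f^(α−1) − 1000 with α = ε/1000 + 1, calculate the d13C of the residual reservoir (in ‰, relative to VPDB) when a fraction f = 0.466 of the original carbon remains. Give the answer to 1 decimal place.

δ₀ = (0.01081144/0.01118000 − 1)×1000 = (0.967034 − 1)×1000 = -32.966‰
α − 1 = ε/1000 = -0.0203
f^(α−1) = 0.466^(-0.0203) = 1.015621
δ_res = (-32.966 + 1000) × 1.015621 − 1000 = 982.140 − 1000 = -17.86‰

-17.9‰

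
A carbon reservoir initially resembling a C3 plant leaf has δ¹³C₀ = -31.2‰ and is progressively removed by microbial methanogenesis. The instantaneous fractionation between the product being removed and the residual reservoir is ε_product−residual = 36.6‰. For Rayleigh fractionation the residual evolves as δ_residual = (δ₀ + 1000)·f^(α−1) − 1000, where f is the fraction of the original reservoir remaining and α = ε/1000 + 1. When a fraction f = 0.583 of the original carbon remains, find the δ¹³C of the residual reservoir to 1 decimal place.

Rayleigh residual: δ_res = (δ₀ + 1000)·f^(α−1) − 1000
α = ε/1000 + 1 = 1.03660, so α − 1 = 0.03660
f^(α−1) = 0.583^(0.03660) = 0.980446
δ_res = (-31.2 + 1000) × 0.980446 − 1000 = 949.856 − 1000 = -50.14‰

-50.1‰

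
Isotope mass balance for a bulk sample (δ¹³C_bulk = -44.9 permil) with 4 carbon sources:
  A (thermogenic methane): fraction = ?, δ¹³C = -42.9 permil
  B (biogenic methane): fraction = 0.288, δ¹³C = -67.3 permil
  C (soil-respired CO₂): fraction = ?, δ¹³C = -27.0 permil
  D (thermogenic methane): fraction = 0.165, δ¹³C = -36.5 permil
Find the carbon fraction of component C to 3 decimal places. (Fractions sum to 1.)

0.250

Let f_C and f_A be the unknown fractions; fractions sum to 1 so f_C + f_A = 0.547.
Mass balance: Σ fᵢ·δᵢ = δ_bulk ⇒ f_C·(-27.0) + f_A·(-42.9) = -44.9 − (-25.405) = -19.495
Substitute f_A = 0.547 − f_C:
f_C·(-27.0 − -42.9) = -19.495 − 0.547×(-42.9) = 3.971
f_C = 3.971 / 15.9 = 0.2498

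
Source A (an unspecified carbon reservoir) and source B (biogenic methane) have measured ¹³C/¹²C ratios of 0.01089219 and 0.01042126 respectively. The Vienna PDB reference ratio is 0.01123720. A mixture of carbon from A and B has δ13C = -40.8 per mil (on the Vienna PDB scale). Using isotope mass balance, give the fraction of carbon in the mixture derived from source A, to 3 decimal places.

0.759

δ_A = (0.01089219/0.01123720 − 1)×1000 = (0.969298 − 1)×1000 = -30.702 per mil
δ_B = (0.01042126/0.01123720 − 1)×1000 = (0.927389 − 1)×1000 = -72.611 per mil
f_A = (δ_mix − δ_B)/(δ_A − δ_B) = (-40.8 − (-72.611))/(-30.702 − (-72.611))
f_A = 31.811 / 41.908 = 0.7591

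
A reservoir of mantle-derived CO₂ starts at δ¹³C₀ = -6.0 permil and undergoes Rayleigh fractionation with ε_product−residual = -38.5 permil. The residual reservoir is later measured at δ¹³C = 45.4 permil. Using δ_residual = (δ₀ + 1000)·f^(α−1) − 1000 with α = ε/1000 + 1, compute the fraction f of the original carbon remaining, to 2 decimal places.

α − 1 = ε/1000 = -0.0385
(δ_res + 1000)/(δ₀ + 1000) = (45.4 + 1000)/(-6.0 + 1000) = 1045.4/994.0 = 1.051710
f = 1.051710^(1/-0.0385) = exp(ln(1.051710)/-0.0385) = exp(0.05042/-0.0385)
f = exp(-1.3095) = 0.2699

0.27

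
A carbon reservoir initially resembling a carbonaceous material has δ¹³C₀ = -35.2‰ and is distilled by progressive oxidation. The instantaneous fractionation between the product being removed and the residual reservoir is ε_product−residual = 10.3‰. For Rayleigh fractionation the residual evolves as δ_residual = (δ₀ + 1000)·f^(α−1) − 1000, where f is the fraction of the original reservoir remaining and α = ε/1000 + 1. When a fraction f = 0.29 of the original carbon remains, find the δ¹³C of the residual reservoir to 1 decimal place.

Rayleigh residual: δ_res = (δ₀ + 1000)·f^(α−1) − 1000
α = ε/1000 + 1 = 1.01030, so α − 1 = 0.01030
f^(α−1) = 0.29^(0.01030) = 0.987331
δ_res = (-35.2 + 1000) × 0.987331 − 1000 = 952.577 − 1000 = -47.42‰

-47.4‰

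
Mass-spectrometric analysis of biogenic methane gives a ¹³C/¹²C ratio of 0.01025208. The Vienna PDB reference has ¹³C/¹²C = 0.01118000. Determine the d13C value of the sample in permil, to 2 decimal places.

-83.00 permil

d13C = (R_sample / R_standard − 1) × 1000
R_sample / R_standard = 0.01025208 / 0.01118000 = 0.917002
d13C = (0.917002 − 1) × 1000 = -82.998 permil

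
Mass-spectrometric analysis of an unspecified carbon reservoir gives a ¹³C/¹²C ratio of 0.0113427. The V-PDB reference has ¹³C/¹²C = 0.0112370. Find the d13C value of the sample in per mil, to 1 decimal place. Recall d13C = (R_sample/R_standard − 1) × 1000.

d13C = (R_sample / R_standard − 1) × 1000
R_sample / R_standard = 0.0113427 / 0.0112370 = 1.009406
d13C = (1.009406 − 1) × 1000 = 9.41 per mil

9.4 per mil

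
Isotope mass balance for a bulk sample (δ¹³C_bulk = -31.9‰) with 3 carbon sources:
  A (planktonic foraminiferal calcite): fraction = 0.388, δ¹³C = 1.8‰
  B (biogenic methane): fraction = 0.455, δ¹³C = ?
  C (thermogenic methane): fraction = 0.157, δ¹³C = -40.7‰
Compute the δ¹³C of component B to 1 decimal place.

-57.6‰

Isotope mass balance: δ_bulk = Σ fᵢ·δᵢ.
-31.9 = 0.388×(1.8) + 0.455×δ_B + 0.157×(-40.7)
0.455·δ_B = -31.9 − (-5.692) = -26.208
δ_B = -26.208 / 0.455 = -57.60‰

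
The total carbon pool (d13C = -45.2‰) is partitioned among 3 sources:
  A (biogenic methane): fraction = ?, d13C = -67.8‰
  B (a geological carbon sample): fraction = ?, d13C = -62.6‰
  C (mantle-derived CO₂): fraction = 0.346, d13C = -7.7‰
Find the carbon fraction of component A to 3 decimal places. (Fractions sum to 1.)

0.307

Let f_A and f_B be the unknown fractions; fractions sum to 1 so f_A + f_B = 0.654.
Mass balance: Σ fᵢ·δᵢ = δ_bulk ⇒ f_A·(-67.8) + f_B·(-62.6) = -45.2 − (-2.664) = -42.536
Substitute f_B = 0.654 − f_A:
f_A·(-67.8 − -62.6) = -42.536 − 0.654×(-62.6) = -1.595
f_A = -1.595 / -5.2 = 0.3068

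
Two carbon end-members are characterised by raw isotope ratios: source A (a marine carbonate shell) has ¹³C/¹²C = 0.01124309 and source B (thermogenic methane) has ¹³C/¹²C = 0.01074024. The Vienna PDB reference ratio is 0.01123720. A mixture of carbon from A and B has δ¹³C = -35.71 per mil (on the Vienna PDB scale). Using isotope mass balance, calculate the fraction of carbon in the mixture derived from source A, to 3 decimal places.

δ_A = (0.01124309/0.01123720 − 1)×1000 = (1.000524 − 1)×1000 = 0.524 per mil
δ_B = (0.01074024/0.01123720 − 1)×1000 = (0.955775 − 1)×1000 = -44.225 per mil
f_A = (δ_mix − δ_B)/(δ_A − δ_B) = (-35.71 − (-44.225))/(0.524 − (-44.225))
f_A = 8.515 / 44.749 = 0.1903

0.190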